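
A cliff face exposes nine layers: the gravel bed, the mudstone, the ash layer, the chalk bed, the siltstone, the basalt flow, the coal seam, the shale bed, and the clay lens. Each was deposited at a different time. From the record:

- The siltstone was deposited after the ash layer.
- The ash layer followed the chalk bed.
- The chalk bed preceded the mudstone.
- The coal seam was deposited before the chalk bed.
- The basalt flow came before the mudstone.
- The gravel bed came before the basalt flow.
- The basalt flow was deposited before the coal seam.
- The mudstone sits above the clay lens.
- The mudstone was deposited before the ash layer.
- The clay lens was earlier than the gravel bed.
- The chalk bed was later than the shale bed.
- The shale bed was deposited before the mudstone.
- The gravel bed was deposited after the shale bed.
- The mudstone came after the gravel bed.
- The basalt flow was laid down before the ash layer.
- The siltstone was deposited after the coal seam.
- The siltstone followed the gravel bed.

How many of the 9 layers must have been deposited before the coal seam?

4

Directly stated before the coal seam: the basalt flow.
The clay lens reaches the coal seam via the clay lens → the gravel bed → the basalt flow → the coal seam.
The gravel bed reaches the coal seam via the gravel bed → the basalt flow → the coal seam.
The shale bed reaches the coal seam via the shale bed → the gravel bed → the basalt flow → the coal seam.
No chain forces the mudstone (or any of the others) ahead of the coal seam.
That's the basalt flow, the clay lens, the gravel bed, and the shale bed — 4 in all.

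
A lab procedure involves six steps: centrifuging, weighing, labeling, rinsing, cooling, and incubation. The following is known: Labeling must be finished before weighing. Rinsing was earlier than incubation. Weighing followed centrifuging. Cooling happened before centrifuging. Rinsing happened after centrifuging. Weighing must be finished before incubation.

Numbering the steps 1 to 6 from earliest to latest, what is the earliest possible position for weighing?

4

Centrifuging, cooling, and labeling must all come before weighing — 3 forced predecessors.
Nothing else is forced ahead of weighing, so its earliest slot is position 3 + 1 = 4.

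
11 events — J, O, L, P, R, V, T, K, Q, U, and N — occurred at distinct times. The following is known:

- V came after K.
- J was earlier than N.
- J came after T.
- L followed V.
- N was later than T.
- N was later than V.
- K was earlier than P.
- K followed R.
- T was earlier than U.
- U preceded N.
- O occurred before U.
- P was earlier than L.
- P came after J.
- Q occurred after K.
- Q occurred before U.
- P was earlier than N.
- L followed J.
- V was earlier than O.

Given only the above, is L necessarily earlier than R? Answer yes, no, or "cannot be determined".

no

Tracing the constraints gives R → K → V → L, so R must come before L.
That means L cannot be before R.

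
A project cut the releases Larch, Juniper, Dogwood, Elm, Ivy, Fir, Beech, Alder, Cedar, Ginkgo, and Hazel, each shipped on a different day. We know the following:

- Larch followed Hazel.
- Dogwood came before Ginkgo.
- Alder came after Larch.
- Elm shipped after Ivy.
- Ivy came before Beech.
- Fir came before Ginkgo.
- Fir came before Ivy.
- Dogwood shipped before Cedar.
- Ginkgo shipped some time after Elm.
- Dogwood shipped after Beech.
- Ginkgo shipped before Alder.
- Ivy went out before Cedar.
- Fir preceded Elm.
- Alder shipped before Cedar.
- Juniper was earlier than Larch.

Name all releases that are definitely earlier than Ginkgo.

Beech, Dogwood, Elm, Fir, Ivy

Directly stated before Ginkgo: Dogwood, Elm, and Fir.
Beech reaches Ginkgo via Beech → Dogwood → Ginkgo.
Ivy reaches Ginkgo via Ivy → Elm → Ginkgo.
No chain forces Larch (or any of the others) ahead of Ginkgo.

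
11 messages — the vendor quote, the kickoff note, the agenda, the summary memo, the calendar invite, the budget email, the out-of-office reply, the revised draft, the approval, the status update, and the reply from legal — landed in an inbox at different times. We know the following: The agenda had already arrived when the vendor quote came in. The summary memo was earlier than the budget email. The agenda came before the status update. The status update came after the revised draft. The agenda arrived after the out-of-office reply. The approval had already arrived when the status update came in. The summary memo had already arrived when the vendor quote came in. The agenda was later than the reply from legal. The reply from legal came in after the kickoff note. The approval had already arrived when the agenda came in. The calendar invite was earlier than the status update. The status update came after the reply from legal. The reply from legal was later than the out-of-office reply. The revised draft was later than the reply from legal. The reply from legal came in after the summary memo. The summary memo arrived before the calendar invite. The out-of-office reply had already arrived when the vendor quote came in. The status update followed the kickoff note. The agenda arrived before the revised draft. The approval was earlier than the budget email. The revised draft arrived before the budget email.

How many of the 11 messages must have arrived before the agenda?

5

Directly stated before the agenda: the approval, the out-of-office reply, and the reply from legal.
The kickoff note reaches the agenda via the kickoff note → the reply from legal → the agenda.
The summary memo reaches the agenda via the summary memo → the reply from legal → the agenda.
That's the approval, the kickoff note, the out-of-office reply, the reply from legal, and the summary memo — 5 in all.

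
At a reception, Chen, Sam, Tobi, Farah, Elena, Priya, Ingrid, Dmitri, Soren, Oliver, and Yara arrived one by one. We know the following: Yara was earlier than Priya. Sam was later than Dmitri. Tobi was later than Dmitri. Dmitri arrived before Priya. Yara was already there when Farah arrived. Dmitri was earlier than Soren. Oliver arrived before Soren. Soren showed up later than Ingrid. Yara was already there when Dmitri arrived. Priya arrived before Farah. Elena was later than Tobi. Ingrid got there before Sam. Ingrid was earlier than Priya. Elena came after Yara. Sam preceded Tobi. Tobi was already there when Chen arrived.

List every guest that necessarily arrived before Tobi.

Dmitri, Ingrid, Sam, Yara

Directly stated before Tobi: Dmitri and Sam.
Ingrid reaches Tobi via Ingrid → Sam → Tobi.
Yara reaches Tobi via Yara → Dmitri → Tobi.
No chain forces Farah (or any of the others) ahead of Tobi.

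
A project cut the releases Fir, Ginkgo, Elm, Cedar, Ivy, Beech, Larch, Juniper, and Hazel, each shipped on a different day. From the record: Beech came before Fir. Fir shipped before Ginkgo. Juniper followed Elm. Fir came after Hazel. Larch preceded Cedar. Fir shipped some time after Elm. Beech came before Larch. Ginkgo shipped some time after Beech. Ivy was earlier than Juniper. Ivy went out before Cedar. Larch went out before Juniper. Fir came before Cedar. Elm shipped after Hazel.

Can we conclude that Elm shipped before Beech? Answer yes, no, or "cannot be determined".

No chain of stated constraints runs from Elm to Beech, and none runs from Beech to Elm either.
So the relative order of Elm and Beech is not fixed by the given facts.

cannot be determined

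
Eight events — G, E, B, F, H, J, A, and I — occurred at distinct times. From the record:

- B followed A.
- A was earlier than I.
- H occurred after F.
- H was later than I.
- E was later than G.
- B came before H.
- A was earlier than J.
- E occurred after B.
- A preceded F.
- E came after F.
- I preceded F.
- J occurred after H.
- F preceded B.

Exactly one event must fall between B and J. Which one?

Tracing the constraints gives B → H → J, so H sits after B and before J.
No other event is forced both after B and before J.

H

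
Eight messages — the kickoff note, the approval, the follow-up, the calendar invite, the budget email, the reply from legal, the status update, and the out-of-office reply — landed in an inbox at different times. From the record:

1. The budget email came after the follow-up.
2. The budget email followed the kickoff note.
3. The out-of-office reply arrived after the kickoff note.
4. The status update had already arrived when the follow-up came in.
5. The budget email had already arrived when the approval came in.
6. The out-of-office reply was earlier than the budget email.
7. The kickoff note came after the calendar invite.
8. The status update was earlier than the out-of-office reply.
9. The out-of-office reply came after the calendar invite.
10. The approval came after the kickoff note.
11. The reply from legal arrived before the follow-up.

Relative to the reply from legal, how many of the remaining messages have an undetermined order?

Forced after the reply from legal: the approval, the budget email, and the follow-up.
That leaves the calendar invite, the kickoff note, the out-of-office reply, and the status update with no forced order relative to the reply from legal — 4.

4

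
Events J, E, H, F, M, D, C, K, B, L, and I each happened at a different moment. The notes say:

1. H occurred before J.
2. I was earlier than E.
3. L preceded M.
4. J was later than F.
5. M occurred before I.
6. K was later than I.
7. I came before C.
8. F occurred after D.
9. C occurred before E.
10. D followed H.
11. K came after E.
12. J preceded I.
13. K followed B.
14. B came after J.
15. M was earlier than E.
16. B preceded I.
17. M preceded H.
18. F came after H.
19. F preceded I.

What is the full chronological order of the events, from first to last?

L, M, H, D, F, J, B, I, C, E, K

The constraints fix every adjacent pair, so only one ordering works:
L → M → H → D → F → J → B → I → C → E → K.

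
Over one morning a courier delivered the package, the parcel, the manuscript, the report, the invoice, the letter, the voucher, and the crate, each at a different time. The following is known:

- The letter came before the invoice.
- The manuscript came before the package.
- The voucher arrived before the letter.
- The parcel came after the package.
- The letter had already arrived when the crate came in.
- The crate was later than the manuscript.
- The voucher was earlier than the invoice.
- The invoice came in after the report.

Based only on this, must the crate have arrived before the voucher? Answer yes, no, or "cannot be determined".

no

Tracing the constraints gives the voucher → the letter → the crate, so the voucher must come before the crate.
That means the crate cannot be before the voucher.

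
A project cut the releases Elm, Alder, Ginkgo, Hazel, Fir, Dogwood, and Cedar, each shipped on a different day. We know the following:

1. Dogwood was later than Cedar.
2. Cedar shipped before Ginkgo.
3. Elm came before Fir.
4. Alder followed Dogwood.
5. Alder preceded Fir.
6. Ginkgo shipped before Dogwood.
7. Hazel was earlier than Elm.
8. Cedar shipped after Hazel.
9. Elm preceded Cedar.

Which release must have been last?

Every other release has a chain of constraints placing it before Fir, so Fir is last.

Fir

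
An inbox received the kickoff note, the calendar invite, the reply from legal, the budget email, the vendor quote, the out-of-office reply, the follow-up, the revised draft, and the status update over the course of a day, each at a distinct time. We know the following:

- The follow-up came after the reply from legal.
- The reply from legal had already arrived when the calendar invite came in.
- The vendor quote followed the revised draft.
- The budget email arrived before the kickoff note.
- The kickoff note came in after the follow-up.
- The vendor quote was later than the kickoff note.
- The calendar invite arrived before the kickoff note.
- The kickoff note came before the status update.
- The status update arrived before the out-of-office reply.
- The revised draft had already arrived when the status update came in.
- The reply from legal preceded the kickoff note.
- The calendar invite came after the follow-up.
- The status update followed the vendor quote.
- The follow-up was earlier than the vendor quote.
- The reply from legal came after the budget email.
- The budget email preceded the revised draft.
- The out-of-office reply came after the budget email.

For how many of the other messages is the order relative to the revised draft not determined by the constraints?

4

Forced before the revised draft: the budget email; forced after the revised draft: the out-of-office reply, the status update, and the vendor quote.
That leaves the calendar invite, the follow-up, the kickoff note, and the reply from legal with no forced order relative to the revised draft — 4.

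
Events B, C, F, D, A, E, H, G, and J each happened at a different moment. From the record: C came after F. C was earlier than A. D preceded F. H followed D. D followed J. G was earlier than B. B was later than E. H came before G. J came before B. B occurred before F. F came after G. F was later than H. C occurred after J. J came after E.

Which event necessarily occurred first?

E

E has a chain of constraints placing it before every other event, so E must be first.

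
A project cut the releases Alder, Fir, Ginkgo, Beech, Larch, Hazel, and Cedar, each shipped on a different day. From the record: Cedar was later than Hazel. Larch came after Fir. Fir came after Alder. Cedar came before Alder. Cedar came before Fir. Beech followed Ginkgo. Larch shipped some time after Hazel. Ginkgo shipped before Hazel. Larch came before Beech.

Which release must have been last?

Every other release has a chain of constraints placing it before Beech, so Beech is last.

Beech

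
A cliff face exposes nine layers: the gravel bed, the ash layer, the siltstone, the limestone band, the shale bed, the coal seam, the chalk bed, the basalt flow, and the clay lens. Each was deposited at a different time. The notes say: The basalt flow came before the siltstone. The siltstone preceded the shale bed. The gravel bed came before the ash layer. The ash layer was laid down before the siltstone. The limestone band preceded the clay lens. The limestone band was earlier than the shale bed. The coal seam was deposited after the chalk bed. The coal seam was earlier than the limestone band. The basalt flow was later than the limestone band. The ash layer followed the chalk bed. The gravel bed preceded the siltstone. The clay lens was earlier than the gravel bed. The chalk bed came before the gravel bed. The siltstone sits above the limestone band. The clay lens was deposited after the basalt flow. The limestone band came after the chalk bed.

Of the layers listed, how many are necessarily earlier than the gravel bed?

5

Directly stated before the gravel bed: the chalk bed and the clay lens.
The basalt flow reaches the gravel bed via the basalt flow → the clay lens → the gravel bed.
The coal seam reaches the gravel bed via the coal seam → the limestone band → the clay lens → the gravel bed.
The limestone band reaches the gravel bed via the limestone band → the clay lens → the gravel bed.
That's the basalt flow, the chalk bed, the clay lens, the coal seam, and the limestone band — 5 in all.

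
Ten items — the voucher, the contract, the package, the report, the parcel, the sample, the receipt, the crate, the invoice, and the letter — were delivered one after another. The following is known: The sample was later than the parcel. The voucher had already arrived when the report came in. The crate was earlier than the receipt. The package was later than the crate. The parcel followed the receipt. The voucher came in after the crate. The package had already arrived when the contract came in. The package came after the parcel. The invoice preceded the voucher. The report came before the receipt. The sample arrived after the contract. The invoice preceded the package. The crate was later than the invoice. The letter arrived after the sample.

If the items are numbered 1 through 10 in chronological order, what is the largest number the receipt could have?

The receipt must come before the contract, the letter, the package, the parcel, and the sample — 5 items forced after it.
Everything else can be placed before the receipt in some valid order, so the receipt can sit as late as position 10 − 5 = 5.

5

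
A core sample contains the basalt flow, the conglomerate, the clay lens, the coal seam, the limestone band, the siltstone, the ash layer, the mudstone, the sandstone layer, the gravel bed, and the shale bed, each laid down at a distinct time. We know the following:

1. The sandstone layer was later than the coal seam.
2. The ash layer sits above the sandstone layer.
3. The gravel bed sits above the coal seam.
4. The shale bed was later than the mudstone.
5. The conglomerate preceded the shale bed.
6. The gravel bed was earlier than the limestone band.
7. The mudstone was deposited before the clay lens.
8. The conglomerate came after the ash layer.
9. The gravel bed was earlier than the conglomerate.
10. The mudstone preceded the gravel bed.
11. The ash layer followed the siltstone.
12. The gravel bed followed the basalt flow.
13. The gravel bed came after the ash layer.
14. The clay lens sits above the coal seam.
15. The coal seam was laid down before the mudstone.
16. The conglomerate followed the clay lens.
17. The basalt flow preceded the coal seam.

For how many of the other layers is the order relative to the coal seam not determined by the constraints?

Forced before the coal seam: the basalt flow; forced after the coal seam: the ash layer, the clay lens, the conglomerate, the gravel bed, the limestone band, the mudstone, the sandstone layer, and the shale bed.
That leaves the siltstone with no forced order relative to the coal seam — 1.

1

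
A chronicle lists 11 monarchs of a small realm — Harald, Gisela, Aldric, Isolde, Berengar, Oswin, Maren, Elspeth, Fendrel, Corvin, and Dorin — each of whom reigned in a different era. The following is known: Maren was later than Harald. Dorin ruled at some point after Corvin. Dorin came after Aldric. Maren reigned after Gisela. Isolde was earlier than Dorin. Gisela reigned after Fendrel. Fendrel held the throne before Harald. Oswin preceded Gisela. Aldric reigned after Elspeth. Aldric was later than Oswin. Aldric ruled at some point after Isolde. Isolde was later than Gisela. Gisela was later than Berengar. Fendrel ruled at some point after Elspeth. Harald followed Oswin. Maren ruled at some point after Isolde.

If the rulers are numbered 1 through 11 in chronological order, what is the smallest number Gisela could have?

Berengar, Elspeth, Fendrel, and Oswin must all come before Gisela — 4 forced predecessors.
Nothing else is forced ahead of Gisela, so their earliest slot is position 4 + 1 = 5.

5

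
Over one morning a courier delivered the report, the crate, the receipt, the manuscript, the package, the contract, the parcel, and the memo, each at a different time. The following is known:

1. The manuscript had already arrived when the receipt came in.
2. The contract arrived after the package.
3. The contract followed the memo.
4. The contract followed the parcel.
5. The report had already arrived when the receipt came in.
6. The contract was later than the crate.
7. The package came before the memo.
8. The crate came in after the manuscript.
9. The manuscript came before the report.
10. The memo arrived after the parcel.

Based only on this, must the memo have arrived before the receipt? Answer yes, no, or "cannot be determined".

cannot be determined

No chain of stated constraints runs from the memo to the receipt, and none runs from the receipt to the memo either.
So the relative order of the memo and the receipt is not fixed by the given facts.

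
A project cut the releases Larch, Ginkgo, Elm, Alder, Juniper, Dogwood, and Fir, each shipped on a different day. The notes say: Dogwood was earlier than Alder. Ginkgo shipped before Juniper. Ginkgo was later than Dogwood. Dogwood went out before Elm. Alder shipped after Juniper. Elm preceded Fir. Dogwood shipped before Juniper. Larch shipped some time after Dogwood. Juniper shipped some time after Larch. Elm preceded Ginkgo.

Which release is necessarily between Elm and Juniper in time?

Ginkgo

Tracing the constraints gives Elm → Ginkgo → Juniper, so Ginkgo sits after Elm and before Juniper.
No other release is forced both after Elm and before Juniper.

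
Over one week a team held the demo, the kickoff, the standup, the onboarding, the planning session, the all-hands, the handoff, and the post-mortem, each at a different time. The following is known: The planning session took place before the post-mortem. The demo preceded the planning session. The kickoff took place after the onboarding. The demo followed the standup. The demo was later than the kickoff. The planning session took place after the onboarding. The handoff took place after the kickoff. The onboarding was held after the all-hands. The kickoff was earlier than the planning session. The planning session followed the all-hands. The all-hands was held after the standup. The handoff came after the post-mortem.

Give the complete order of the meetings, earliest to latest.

The constraints fix every adjacent pair, so only one ordering works:
the standup → the all-hands → the onboarding → the kickoff → the demo → the planning session → the post-mortem → the handoff.

the standup, the all-hands, the onboarding, the kickoff, the demo, the planning session, the post-mortem, the handoff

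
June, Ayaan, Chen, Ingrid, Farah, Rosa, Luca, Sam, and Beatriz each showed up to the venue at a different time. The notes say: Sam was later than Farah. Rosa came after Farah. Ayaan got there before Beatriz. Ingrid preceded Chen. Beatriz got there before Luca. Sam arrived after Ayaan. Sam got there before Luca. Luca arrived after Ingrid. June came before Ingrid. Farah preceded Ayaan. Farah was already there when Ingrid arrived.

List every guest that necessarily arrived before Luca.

Directly stated before Luca: Beatriz, Ingrid, and Sam.
Ayaan reaches Luca via Ayaan → Beatriz → Luca.
Farah reaches Luca via Farah → Ingrid → Luca.
June reaches Luca via June → Ingrid → Luca.

Ayaan, Beatriz, Farah, Ingrid, June, Sam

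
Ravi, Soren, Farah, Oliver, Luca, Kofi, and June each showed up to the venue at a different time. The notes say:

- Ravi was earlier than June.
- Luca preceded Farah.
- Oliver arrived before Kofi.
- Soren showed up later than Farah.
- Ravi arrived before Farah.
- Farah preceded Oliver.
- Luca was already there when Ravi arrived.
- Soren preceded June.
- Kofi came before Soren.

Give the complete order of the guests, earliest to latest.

The constraints fix every adjacent pair, so only one ordering works:
Luca → Ravi → Farah → Oliver → Kofi → Soren → June.

Luca, Ravi, Farah, Oliver, Kofi, Soren, June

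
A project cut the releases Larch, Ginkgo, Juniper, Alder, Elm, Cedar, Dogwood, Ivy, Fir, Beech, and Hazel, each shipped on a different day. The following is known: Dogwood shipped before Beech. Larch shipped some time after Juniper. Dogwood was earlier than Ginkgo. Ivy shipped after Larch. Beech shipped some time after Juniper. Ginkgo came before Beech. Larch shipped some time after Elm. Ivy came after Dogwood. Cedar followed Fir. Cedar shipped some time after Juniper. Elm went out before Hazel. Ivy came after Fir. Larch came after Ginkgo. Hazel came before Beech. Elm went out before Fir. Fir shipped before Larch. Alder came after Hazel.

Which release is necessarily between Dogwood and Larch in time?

Ginkgo

Tracing the constraints gives Dogwood → Ginkgo → Larch, so Ginkgo sits after Dogwood and before Larch.
No other release is forced both after Dogwood and before Larch.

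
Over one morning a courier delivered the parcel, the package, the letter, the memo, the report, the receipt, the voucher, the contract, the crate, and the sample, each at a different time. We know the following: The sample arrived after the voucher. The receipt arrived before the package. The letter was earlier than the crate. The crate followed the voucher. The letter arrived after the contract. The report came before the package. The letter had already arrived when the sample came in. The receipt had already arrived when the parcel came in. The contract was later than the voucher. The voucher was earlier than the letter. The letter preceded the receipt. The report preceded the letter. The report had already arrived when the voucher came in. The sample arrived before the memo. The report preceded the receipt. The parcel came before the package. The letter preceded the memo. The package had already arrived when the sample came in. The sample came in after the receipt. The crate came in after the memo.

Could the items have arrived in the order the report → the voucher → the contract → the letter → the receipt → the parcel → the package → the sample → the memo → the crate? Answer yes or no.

Check each stated constraint against the proposed order — e.g. the report is ahead of the package; the voucher is ahead of the crate. Every pair is in the required order; nothing is violated.

yes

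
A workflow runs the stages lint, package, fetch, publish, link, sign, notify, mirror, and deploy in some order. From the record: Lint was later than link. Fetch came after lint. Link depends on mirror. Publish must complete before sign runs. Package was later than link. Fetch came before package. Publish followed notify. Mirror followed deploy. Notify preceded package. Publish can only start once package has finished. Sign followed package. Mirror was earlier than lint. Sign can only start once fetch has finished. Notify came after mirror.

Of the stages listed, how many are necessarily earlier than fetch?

4

Directly stated before fetch: lint.
Deploy reaches fetch via deploy → mirror → lint → fetch.
Link reaches fetch via link → lint → fetch.
Mirror reaches fetch via mirror → lint → fetch.
That's deploy, link, lint, and mirror — 4 in all.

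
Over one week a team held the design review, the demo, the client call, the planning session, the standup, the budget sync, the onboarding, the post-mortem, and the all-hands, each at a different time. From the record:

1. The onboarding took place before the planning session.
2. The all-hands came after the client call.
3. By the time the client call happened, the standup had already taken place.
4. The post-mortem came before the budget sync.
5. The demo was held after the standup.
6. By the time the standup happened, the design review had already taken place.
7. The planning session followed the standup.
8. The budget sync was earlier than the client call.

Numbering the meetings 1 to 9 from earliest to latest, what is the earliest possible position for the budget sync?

2

The post-mortem must come before the budget sync — 1 forced predecessor.
Nothing else is forced ahead of the budget sync, so its earliest slot is position 1 + 1 = 2.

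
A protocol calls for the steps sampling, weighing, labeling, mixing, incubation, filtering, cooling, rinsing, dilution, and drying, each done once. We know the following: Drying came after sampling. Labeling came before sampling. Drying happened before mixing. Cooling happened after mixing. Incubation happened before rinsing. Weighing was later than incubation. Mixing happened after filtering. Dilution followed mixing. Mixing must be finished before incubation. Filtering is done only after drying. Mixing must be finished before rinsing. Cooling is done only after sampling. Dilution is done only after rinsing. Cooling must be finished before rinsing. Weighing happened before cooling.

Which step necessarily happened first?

Labeling has a chain of constraints placing it before every other step, so labeling must be first.

labeling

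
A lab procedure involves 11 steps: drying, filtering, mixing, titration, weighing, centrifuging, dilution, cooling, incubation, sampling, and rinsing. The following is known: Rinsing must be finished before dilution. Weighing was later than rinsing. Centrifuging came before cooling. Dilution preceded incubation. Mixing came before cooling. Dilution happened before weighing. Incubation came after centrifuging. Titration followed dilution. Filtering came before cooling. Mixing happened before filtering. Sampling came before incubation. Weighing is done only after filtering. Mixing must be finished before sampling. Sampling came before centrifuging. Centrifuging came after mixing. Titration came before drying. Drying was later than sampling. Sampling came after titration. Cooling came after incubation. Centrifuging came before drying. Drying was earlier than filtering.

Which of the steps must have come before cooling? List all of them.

centrifuging, dilution, drying, filtering, incubation, mixing, rinsing, sampling, titration

Directly stated before cooling: centrifuging, filtering, incubation, and mixing.
Dilution reaches cooling via dilution → incubation → cooling.
Drying reaches cooling via drying → filtering → cooling.
Rinsing reaches cooling via rinsing → dilution → incubation → cooling.
Likewise sampling and titration each reach cooling by chaining the stated constraints.
No chain forces weighing ahead of cooling.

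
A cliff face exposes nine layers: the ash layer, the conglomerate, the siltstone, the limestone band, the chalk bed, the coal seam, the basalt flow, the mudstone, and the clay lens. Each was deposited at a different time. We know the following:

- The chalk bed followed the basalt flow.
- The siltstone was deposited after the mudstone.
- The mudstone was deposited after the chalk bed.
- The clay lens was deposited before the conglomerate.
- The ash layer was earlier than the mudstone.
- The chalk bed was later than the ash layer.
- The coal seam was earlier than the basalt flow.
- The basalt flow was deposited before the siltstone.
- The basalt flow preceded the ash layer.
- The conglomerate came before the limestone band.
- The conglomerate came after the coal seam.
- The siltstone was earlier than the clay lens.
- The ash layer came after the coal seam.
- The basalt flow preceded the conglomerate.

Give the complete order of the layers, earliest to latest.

The constraints fix every adjacent pair, so only one ordering works:
the coal seam → the basalt flow → the ash layer → the chalk bed → the mudstone → the siltstone → the clay lens → the conglomerate → the limestone band.

the coal seam, the basalt flow, the ash layer, the chalk bed, the mudstone, the siltstone, the clay lens, the conglomerate, the limestone band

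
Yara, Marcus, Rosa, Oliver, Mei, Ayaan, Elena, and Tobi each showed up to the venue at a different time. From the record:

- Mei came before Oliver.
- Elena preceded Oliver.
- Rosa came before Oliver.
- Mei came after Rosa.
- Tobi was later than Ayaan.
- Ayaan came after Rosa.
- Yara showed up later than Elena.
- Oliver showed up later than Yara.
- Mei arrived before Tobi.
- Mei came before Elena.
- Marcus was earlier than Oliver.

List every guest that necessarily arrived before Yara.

Directly stated before Yara: Elena.
Mei reaches Yara via Mei → Elena → Yara.
Rosa reaches Yara via Rosa → Mei → Elena → Yara.

Elena, Mei, Rosa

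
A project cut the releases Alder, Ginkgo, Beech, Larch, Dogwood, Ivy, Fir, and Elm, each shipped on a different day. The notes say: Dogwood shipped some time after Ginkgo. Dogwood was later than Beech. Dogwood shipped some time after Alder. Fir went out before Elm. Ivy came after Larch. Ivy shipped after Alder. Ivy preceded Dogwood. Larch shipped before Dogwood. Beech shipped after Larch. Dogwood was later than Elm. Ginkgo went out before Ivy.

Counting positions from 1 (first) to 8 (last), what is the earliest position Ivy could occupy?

Alder, Ginkgo, and Larch must all come before Ivy — 3 forced predecessors.
Nothing else is forced ahead of Ivy, so its earliest slot is position 3 + 1 = 4.

4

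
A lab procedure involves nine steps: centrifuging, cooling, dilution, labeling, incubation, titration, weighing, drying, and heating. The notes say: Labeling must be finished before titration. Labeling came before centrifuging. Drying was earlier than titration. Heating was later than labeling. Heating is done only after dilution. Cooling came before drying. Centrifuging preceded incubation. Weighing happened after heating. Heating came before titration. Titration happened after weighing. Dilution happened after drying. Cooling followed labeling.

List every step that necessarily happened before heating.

Directly stated before heating: dilution and labeling.
Cooling reaches heating via cooling → drying → dilution → heating.
Drying reaches heating via drying → dilution → heating.
No chain forces titration (or any of the others) ahead of heating.

cooling, dilution, drying, labeling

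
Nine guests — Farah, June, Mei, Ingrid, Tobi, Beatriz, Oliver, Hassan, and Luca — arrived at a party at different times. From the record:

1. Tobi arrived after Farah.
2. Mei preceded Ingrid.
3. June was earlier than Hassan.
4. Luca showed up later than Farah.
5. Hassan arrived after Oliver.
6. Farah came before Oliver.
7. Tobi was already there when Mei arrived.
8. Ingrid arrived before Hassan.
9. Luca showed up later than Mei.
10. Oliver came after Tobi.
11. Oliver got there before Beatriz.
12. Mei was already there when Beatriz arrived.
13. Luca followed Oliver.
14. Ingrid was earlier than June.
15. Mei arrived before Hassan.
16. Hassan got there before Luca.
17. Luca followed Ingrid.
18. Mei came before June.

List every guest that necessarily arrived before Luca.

Farah, Hassan, Ingrid, June, Mei, Oliver, Tobi

Directly stated before Luca: Farah, Hassan, Ingrid, Mei, and Oliver.
June reaches Luca via June → Hassan → Luca.
Tobi reaches Luca via Tobi → Oliver → Luca.
No chain forces Beatriz ahead of Luca.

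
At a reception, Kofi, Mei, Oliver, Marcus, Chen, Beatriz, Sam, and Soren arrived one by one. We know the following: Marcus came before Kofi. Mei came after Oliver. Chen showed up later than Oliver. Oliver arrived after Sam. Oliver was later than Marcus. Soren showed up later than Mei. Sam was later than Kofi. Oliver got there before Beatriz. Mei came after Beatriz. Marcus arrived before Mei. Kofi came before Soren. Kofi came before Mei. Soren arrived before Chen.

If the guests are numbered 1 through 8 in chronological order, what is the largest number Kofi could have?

Kofi must come before Beatriz, Chen, Mei, Oliver, Sam, and Soren — 6 guests forced after them.
Everything else can be placed before Kofi in some valid order, so Kofi can sit as late as position 8 − 6 = 2.

2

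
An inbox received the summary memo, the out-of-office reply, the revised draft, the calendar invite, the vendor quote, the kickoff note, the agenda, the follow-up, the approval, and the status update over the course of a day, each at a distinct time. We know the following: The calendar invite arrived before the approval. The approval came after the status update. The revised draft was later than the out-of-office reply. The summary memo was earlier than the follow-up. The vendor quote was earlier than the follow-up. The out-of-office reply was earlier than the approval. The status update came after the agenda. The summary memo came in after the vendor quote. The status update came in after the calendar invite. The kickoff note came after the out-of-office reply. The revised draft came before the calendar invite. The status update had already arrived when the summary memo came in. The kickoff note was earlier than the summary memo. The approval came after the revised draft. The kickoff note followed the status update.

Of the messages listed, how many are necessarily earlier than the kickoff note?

5

Directly stated before the kickoff note: the out-of-office reply and the status update.
The agenda reaches the kickoff note via the agenda → the status update → the kickoff note.
The calendar invite reaches the kickoff note via the calendar invite → the status update → the kickoff note.
The revised draft reaches the kickoff note via the revised draft → the calendar invite → the status update → the kickoff note.
No chain forces the summary memo (or any of the others) ahead of the kickoff note.
That's the agenda, the calendar invite, the out-of-office reply, the revised draft, and the status update — 5 in all.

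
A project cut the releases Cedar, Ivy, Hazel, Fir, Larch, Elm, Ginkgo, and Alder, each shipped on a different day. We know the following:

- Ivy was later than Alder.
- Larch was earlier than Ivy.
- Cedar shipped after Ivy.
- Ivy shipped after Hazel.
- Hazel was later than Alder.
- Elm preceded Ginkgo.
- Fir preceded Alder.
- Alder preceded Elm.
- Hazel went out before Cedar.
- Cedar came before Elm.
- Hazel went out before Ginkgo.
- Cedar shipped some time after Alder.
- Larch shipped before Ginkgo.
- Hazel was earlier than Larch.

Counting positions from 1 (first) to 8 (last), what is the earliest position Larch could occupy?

4

Alder, Fir, and Hazel must all come before Larch — 3 forced predecessors.
Nothing else is forced ahead of Larch, so its earliest slot is position 3 + 1 = 4.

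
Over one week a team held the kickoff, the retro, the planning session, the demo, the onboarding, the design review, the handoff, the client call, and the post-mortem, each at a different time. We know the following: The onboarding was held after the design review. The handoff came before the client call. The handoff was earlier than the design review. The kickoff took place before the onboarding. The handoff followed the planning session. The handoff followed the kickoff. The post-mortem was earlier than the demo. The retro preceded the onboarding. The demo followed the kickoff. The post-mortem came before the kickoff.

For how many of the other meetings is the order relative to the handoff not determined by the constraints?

Forced before the handoff: the kickoff, the planning session, and the post-mortem; forced after the handoff: the client call, the design review, and the onboarding.
That leaves the demo and the retro with no forced order relative to the handoff — 2.

2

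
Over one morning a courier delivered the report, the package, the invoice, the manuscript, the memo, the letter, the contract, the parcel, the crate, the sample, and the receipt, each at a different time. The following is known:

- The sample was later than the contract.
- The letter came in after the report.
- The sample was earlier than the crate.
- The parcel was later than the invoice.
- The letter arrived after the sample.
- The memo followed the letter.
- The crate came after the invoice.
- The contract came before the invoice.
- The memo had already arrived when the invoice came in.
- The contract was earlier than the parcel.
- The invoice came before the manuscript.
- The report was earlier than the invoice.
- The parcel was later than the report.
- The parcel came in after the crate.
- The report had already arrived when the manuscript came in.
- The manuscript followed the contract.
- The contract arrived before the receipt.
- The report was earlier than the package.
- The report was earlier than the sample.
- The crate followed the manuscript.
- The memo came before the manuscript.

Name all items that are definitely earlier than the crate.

Directly stated before the crate: the invoice, the manuscript, and the sample.
The contract reaches the crate via the contract → the sample → the crate.
The letter reaches the crate via the letter → the memo → the invoice → the crate.
The memo reaches the crate via the memo → the invoice → the crate.
Likewise the report reaches the crate by chaining the stated constraints.
No chain forces the parcel (or any of the others) ahead of the crate.

the contract, the invoice, the letter, the manuscript, the memo, the report, the sample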